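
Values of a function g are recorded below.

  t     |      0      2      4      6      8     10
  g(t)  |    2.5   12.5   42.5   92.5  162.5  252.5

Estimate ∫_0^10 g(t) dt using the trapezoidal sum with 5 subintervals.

875

Δt = 2.
T_5 = (2/2)·[2.5 + 2·12.5 + 2·42.5 + 2·92.5 + 2·162.5 + 252.5] = 875.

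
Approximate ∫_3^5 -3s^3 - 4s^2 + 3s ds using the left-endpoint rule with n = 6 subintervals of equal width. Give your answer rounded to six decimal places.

Δs = (5 − 3)/6 = 1/3.
Left endpoints: 3, 10/3, 11/3, 4, 13/3, 14/3.
f(3) = -108, f(10/3) = -1310/9, f(11/3) = -572/3, f(4) = -244, f(13/3) = -2756/9, f(14/3) = -378.
Sum = Δs · [f(3) + f(10/3) + f(11/3) + ...].
Sum ≈ -457.481481.

-457.481481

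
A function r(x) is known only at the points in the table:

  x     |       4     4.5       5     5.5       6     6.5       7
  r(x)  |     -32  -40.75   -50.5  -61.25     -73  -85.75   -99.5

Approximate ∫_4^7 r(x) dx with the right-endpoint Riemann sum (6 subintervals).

-205.375

Δx = 0.5.
Sum = 0.5·[(-40.75) + (-50.5) + (-61.25) + (-73) + (-85.75) + (-99.5)] = -205.375.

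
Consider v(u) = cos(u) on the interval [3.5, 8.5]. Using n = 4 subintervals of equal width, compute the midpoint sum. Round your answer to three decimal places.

1.228

Δu = (8.5 − 3.5)/4 = 1.25.
Midpoints: 4.125, 5.375, 6.625, 7.875.
v(4.125) ≈ -0.554, v(5.375) ≈ 0.615, v(6.625) ≈ 0.942, v(7.875) ≈ -0.021.
Sum = Δu · [v(4.125) + v(5.375) + v(6.625) + v(7.875)].
Sum ≈ 1.228.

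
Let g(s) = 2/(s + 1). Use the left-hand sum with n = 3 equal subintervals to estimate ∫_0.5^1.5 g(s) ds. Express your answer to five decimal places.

1.11577

Δs = (1.5 − 0.5)/3 = 1/3.
Left endpoints: 0.5, 5/6, 7/6.
g(0.5) = 4/3, g(5/6) = 12/11, g(7/6) = 12/13.
Sum = Δs · [g(0.5) + g(5/6) + g(7/6)].
Sum ≈ 1.11577.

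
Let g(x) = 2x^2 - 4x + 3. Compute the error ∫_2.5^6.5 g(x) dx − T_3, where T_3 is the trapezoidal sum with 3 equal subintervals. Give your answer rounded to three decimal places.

-2.370

Exact integral: ∫_2.5^6.5 g(x) dx ≈ 112.66667.
T_3 ≈ 115.03704.
Error ≈ 112.66667 − 115.03704 ≈ -2.370.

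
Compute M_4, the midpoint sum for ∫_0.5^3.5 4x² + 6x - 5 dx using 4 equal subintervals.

Δx = (3.5 − 0.5)/4 = 0.75.
Midpoints: 0.875, 1.625, 2.375, 3.125.
f(0.875) = 3.3125, f(1.625) = 15.3125, f(2.375) = 31.8125, f(3.125) = 52.8125.
Sum = Δx · [f(0.875) + f(1.625) + f(2.375) + f(3.125)].
Sum = 77.4375.

77.4375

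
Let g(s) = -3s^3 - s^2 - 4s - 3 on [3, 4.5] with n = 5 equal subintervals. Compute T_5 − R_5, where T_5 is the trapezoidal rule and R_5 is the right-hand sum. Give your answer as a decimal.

31.44375

T_5 = -295.95375.
R_5 = -327.3975.
T_5 − R_5 = 31.44375.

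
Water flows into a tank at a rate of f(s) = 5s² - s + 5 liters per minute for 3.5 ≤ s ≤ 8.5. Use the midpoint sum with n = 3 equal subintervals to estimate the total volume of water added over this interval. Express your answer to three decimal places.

Δs = (8.5 − 3.5)/3 = 5/3.
Midpoints: 13/3, 6, 23/3.
f(13/3) = 851/9, f(6) = 179, f(23/3) = 2621/9.
Sum = Δs · [f(13/3) + f(6) + f(23/3)].
Sum ≈ 941.296.

941.296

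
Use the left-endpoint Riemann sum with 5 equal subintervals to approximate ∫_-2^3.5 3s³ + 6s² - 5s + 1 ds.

Δs = (3.5 − (-2))/5 = 1.1.
Left endpoints: -2, -0.9, 0.2, 1.3, 2.4.
f(-2) = 11, f(-0.9) = 8.173, f(0.2) = 0.264, f(1.3) = 11.231, f(2.4) = 65.032.
Sum = Δs · [f(-2) + f(-0.9) + f(0.2) + f(1.3) + f(2.4)].
Sum = 105.27.

105.27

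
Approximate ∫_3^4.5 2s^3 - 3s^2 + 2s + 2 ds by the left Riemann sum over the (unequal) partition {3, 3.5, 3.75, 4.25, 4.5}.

95.8515625

Subinterval widths: 0.5, 0.25, 0.5, 0.25.
Left endpoints: 3, 3.5, 3.75, 4.25.
f(3) = 35, f(3.5) = 58, f(3.75) = 72.78125, f(4.25) = 109.84375.
Sum = Σ Δs_i · f(s_i).
Sum = 95.8515625.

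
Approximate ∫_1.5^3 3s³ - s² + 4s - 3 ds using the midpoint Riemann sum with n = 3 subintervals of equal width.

Δs = (3 − 1.5)/3 = 0.5.
Midpoints: 1.75, 2.25, 2.75.
f(1.75) = 17.015625, f(2.25) = 35.109375, f(2.75) = 62.828125.
Sum = Δs · [f(1.75) + f(2.25) + f(2.75)].
Sum = 57.4765625.

57.4765625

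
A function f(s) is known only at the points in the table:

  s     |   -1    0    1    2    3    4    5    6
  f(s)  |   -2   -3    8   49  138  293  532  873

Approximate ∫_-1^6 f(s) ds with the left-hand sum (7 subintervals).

Δs = 1.
Sum = 1·[(-2) + (-3) + 8 + 49 + 138 + 293 + 532] = 1015.

1015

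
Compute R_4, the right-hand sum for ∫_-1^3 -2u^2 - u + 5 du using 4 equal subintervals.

Δu = (3 − (-1))/4 = 1.
Right endpoints: 0, 1, 2, 3.
f(0) = 5, f(1) = 2, f(2) = -5, f(3) = -16.
Sum = Δu · [f(0) + f(1) + f(2) + f(3)].
Sum = -14.

-14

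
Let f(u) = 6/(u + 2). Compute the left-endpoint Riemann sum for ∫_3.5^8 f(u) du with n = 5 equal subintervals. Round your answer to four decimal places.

Δu = (8 − 3.5)/5 = 0.9.
Left endpoints: 3.5, 4.4, 5.3, 6.2, 7.1.
f(3.5) = 12/11, f(4.4) = 0.9375, f(5.3) = 60/73, f(6.2) = 30/41, f(7.1) = 60/91.
Sum = Δu · [f(3.5) + f(4.4) + f(5.3) + f(6.2) + f(7.1)].
Sum ≈ 3.8172.

3.8172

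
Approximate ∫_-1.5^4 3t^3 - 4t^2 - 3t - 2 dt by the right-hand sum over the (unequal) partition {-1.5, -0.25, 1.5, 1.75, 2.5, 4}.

Subinterval widths: 1.25, 1.75, 0.25, 0.75, 1.5.
Right endpoints: -0.25, 1.5, 1.75, 2.5, 4.
f(-0.25) = -1.546875, f(1.5) = -5.375, f(1.75) = -3.421875, f(2.5) = 12.375, f(4) = 114.
Sum = Σ Δt_i · f(t_i).
Sum = 168.0859375.

168.0859375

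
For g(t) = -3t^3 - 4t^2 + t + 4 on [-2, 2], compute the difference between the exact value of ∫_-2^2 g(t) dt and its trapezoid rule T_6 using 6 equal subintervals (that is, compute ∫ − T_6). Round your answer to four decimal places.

1.1852

Exact integral: ∫_-2^2 g(t) dt ≈ -5.333333.
T_6 ≈ -6.518519.
Error ≈ -5.333333 − (-6.518519) ≈ 1.1852.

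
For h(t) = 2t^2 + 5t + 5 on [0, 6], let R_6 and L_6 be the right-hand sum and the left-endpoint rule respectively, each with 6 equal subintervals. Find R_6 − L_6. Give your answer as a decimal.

102

R_6 = 317.
L_6 = 215.
R_6 − L_6 = 102.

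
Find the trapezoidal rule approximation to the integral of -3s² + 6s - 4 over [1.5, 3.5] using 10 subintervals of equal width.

Δs = (3.5 − 1.5)/10 = 0.2.
f(1.5) = -1.75, f(1.7) = -2.47, f(1.9) = -3.43, f(2.1) = -4.63, f(2.3) = -6.07, f(2.5) = -7.75, f(2.7) = -9.67, f(2.9) = -11.83, f(3.1) = -14.23, f(3.3) = -16.87, f(3.5) = -19.75.
T_10 = (Δs/2)·[f(s_0) + 2f(s_1) + ... + 2f(s_{9}) + f(s_10)].
Sum = -17.54.

-17.54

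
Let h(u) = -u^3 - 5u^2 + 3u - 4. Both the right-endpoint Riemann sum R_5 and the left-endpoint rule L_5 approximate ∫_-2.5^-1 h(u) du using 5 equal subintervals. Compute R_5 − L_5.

4.8375

R_5 = -26.31.
L_5 = -31.1475.
R_5 − L_5 = 4.8375.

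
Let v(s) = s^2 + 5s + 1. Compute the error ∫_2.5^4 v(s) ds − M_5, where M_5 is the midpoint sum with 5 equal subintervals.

Exact integral: ∫_2.5^4 v(s) ds = 42.
M_5 = 41.98875.
Error = 42 − 41.98875 = 0.01125.

0.01125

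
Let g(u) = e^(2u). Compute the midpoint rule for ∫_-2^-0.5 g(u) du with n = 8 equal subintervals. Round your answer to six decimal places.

0.173762

Δu = (-0.5 − (-2))/8 = 0.1875.
Midpoints: -1.90625, -1.71875, -1.53125, -1.34375, -1.15625, -0.96875, -0.78125, -0.59375.
g(-1.90625) ≈ 0.022093, g(-1.71875) ≈ 0.032145, g(-1.53125) ≈ 0.046771, g(-1.34375) ≈ 0.068051, g(-1.15625) ≈ 0.099013, g(-0.96875) ≈ 0.144064, g(-0.78125) ≈ 0.209611, g(-0.59375) ≈ 0.304983.
Sum = Δu · [g(-1.90625) + g(-1.71875) + g(-1.53125) + ...].
Sum ≈ 0.173762.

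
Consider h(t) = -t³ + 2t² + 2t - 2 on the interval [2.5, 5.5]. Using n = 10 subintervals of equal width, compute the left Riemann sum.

Δt = (5.5 − 2.5)/10 = 0.3.
Left endpoints: 2.5, 2.8, 3.1, 3.4, 3.7, 4, 4.3, 4.6, 4.9, 5.2.
h(2.5) = -0.125, h(2.8) = -2.672, h(3.1) = -6.371, h(3.4) = -11.384, h(3.7) = -17.873, h(4) = -26, h(4.3) = -35.927, h(4.6) = -47.816, h(4.9) = -61.829, h(5.2) = -78.128.
Sum = Δt · [h(2.5) + h(2.8) + h(3.1) + ...].
Sum = -86.4375.

-86.4375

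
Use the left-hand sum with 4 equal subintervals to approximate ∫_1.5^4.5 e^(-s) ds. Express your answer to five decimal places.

Δs = (4.5 − 1.5)/4 = 0.75.
Left endpoints: 1.5, 2.25, 3, 3.75.
f(1.5) ≈ 0.22313, f(2.25) ≈ 0.10540, f(3) ≈ 0.04979, f(3.75) ≈ 0.02352.
Sum = Δs · [f(1.5) + f(2.25) + f(3) + f(3.75)].
Sum ≈ 0.30138.

0.30138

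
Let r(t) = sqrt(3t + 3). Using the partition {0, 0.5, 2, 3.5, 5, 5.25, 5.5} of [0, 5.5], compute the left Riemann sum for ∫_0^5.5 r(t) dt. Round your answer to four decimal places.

16.2025

Subinterval widths: 0.5, 1.5, 1.5, 1.5, 0.25, 0.25.
Left endpoints: 0, 0.5, 2, 3.5, 5, 5.25.
r(0) ≈ 1.7321, r(0.5) ≈ 2.1213, r(2) ≈ 3.0000, r(3.5) ≈ 3.6742, r(5) ≈ 4.2426, r(5.25) ≈ 4.3301.
Sum = Σ Δt_i · r(t_i).
Sum ≈ 16.2025.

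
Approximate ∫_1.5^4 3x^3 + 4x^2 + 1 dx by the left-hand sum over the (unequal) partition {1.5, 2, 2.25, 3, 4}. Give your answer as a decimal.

Subinterval widths: 0.5, 0.25, 0.75, 1.
Left endpoints: 1.5, 2, 2.25, 3.
f(1.5) = 20.125, f(2) = 41, f(2.25) = 55.421875, f(3) = 118.
Sum = Σ Δx_i · f(x_i).
Sum = 179.87890625.

179.87890625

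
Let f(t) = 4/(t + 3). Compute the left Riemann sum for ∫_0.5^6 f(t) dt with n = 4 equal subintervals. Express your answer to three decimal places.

4.301

Δt = (6 − 0.5)/4 = 1.375.
Left endpoints: 0.5, 1.875, 3.25, 4.625.
f(0.5) = 8/7, f(1.875) = 32/39, f(3.25) = 0.64, f(4.625) = 32/61.
Sum = Δt · [f(0.5) + f(1.875) + f(3.25) + f(4.625)].
Sum ≈ 4.301.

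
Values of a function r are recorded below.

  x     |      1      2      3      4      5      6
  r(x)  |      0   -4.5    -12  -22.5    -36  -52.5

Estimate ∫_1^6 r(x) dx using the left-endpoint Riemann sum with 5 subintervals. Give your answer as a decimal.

Δx = 1.
Sum = 1·[0 + (-4.5) + (-12) + (-22.5) + (-36)] = -75.

-75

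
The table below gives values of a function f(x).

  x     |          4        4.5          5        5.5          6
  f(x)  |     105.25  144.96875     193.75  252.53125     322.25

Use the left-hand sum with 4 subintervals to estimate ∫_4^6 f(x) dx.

348.25

Δx = 0.5.
Sum = 0.5·[105.25 + 144.96875 + 193.75 + 252.53125] = 348.25.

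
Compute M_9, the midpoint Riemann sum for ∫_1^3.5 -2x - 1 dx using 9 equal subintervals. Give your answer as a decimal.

-13.75

Δx = (3.5 − 1)/9 = 5/18.
Midpoints: 41/36, 17/12, 61/36, 71/36, 2.25, 91/36, 101/36, 37/12, 121/36.
f(41/36) = -59/18, f(17/12) = -23/6, f(61/36) = -79/18, f(71/36) = -89/18, f(2.25) = -5.5, f(91/36) = -109/18, f(101/36) = -119/18, f(37/12) = -43/6, f(121/36) = -139/18.
Sum = Δx · [f(41/36) + f(17/12) + f(61/36) + ...].
Sum = -13.75.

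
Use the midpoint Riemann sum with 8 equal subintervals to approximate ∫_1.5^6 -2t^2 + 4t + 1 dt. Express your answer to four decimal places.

-69.5127

Δt = (6 − 1.5)/8 = 0.5625.
Midpoints: 1.78125, 2.34375, 2.90625, 3.46875, 4.03125, 4.59375, 5.15625, 5.71875.
f(1.78125) = 911/512, f(2.34375) = -313/512, f(2.90625) = -2185/512, f(3.46875) = -4705/512, f(4.03125) = -7873/512, f(4.59375) = -11689/512, f(5.15625) = -16153/512, f(5.71875) = -21265/512.
Sum = Δt · [f(1.78125) + f(2.34375) + f(2.90625) + ...].
Sum ≈ -69.5127.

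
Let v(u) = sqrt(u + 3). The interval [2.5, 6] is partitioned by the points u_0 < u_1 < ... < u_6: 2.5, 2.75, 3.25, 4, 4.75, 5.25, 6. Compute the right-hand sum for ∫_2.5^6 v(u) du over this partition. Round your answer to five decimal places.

9.60784

Subinterval widths: 0.25, 0.5, 0.75, 0.75, 0.5, 0.75.
Right endpoints: 2.75, 3.25, 4, 4.75, 5.25, 6.
v(2.75) ≈ 2.39792, v(3.25) ≈ 2.50000, v(4) ≈ 2.64575, v(4.75) ≈ 2.78388, v(5.25) ≈ 2.87228, v(6) ≈ 3.00000.
Sum = Σ Δu_i · v(u_i).
Sum ≈ 9.60784.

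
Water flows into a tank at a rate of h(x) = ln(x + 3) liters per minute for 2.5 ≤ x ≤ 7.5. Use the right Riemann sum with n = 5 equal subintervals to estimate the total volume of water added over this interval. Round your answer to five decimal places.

10.62944

Δx = (7.5 − 2.5)/5 = 1.
Right endpoints: 3.5, 4.5, 5.5, 6.5, 7.5.
h(3.5) ≈ 1.87180, h(4.5) ≈ 2.01490, h(5.5) ≈ 2.14007, h(6.5) ≈ 2.25129, h(7.5) ≈ 2.35138.
Sum = Δx · [h(3.5) + h(4.5) + h(5.5) + h(6.5) + h(7.5)].
Sum ≈ 10.62944.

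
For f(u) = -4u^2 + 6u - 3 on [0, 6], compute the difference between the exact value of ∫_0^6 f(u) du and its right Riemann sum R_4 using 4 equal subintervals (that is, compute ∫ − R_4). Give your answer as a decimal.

Exact integral: ∫_0^6 f(u) du = -198.
R_4 = -288.
Error = -198 − (-288) = 90.

90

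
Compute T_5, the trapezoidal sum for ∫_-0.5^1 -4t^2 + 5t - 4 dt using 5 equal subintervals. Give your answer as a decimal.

-5.715

Δt = (1 − (-0.5))/5 = 0.3.
f(-0.5) = -7.5, f(-0.2) = -5.16, f(0.1) = -3.54, f(0.4) = -2.64, f(0.7) = -2.46, f(1) = -3.
T_5 = (Δt/2)·[f(t_0) + 2f(t_1) + ... + 2f(t_{4}) + f(t_5)].
Sum = -5.715.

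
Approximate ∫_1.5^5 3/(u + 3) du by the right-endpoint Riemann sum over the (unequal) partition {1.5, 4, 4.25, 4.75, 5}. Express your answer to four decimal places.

Subinterval widths: 2.5, 0.25, 0.5, 0.25.
Right endpoints: 4, 4.25, 4.75, 5.
f(4) = 3/7, f(4.25) = 12/29, f(4.75) = 12/31, f(5) = 0.375.
Sum = Σ Δu_i · f(u_i).
Sum ≈ 1.4622.

1.4622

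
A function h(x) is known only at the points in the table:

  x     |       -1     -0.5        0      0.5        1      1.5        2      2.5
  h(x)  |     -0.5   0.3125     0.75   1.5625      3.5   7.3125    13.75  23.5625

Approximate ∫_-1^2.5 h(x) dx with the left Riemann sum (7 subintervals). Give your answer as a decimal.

Δx = 0.5.
Sum = 0.5·[(-0.5) + 0.3125 + 0.75 + 1.5625 + 3.5 + 7.3125 + 13.75] = 13.34375.

13.34375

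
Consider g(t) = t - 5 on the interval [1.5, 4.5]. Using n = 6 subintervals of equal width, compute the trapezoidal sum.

Δt = (4.5 − 1.5)/6 = 0.5.
g(1.5) = -3.5, g(2) = -3, g(2.5) = -2.5, g(3) = -2, g(3.5) = -1.5, g(4) = -1, g(4.5) = -0.5.
T_6 = (Δt/2)·[g(t_0) + 2g(t_1) + ... + 2g(t_{5}) + g(t_6)].
Sum = -6.

-6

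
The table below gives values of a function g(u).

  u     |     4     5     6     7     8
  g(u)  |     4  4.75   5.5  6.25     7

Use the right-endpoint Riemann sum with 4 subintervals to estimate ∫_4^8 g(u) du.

23.5

Δu = 1.
Sum = 1·[4.75 + 5.5 + 6.25 + 7] = 23.5.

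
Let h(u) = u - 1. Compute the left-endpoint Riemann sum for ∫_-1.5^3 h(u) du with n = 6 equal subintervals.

Δu = (3 − (-1.5))/6 = 0.75.
Left endpoints: -1.5, -0.75, 0, 0.75, 1.5, 2.25.
h(-1.5) = -2.5, h(-0.75) = -1.75, h(0) = -1, h(0.75) = -0.25, h(1.5) = 0.5, h(2.25) = 1.25.
Sum = Δu · [h(-1.5) + h(-0.75) + h(0) + ...].
Sum = -2.8125.

-2.8125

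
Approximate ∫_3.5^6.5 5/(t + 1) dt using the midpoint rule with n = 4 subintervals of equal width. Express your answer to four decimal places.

2.5504

Δt = (6.5 − 3.5)/4 = 0.75.
Midpoints: 3.875, 4.625, 5.375, 6.125.
f(3.875) = 40/39, f(4.625) = 8/9, f(5.375) = 40/51, f(6.125) = 40/57.
Sum = Δt · [f(3.875) + f(4.625) + f(5.375) + f(6.125)].
Sum ≈ 2.5504.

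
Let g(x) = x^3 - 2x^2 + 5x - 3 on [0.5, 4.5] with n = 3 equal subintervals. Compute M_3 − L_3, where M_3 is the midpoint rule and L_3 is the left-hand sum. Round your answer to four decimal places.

M_3 ≈ 76.574074.
L_3 ≈ 39.018519.
M_3 − L_3 ≈ 37.5556.

37.5556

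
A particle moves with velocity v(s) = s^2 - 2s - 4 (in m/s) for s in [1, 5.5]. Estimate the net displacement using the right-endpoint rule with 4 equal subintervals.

20.21484375

Δs = (5.5 − 1)/4 = 1.125.
Right endpoints: 2.125, 3.25, 4.375, 5.5.
v(2.125) = -3.734375, v(3.25) = 0.0625, v(4.375) = 6.390625, v(5.5) = 15.25.
Sum = Δs · [v(2.125) + v(3.25) + v(4.375) + v(5.5)].
Sum = 20.21484375.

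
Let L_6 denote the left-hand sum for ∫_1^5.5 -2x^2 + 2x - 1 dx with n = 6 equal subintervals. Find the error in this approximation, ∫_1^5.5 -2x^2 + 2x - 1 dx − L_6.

-17.71875

Exact integral: ∫_1^5.5 f(x) dx = -85.5.
L_6 = -67.78125.
Error = -85.5 − (-67.78125) = -17.71875.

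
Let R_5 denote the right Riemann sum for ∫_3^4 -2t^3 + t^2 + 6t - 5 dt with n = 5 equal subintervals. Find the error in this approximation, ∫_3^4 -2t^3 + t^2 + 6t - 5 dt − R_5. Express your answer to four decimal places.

6.2333

Exact integral: ∫_3^4 f(t) dt ≈ -59.166667.
R_5 = -65.4.
Error ≈ -59.166667 − (-65.4) ≈ 6.2333.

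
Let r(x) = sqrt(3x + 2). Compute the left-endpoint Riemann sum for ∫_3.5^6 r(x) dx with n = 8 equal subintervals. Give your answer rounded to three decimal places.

Δx = (6 − 3.5)/8 = 0.3125.
Left endpoints: 3.5, 3.8125, 4.125, 4.4375, 4.75, 5.0625, 5.375, 5.6875.
r(3.5) ≈ 3.536, r(3.8125) ≈ 3.666, r(4.125) ≈ 3.791, r(4.4375) ≈ 3.913, r(4.75) ≈ 4.031, r(5.0625) ≈ 4.146, r(5.375) ≈ 4.257, r(5.6875) ≈ 4.366.
Sum = Δx · [r(3.5) + r(3.8125) + r(4.125) + ...].
Sum ≈ 9.908.

9.908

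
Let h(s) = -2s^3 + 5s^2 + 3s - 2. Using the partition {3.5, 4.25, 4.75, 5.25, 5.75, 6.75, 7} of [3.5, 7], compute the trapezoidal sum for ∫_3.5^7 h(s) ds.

Subinterval widths: 0.75, 0.5, 0.5, 0.5, 1, 0.25.
h(3.5) = -16, h(4.25) = -52.46875, h(4.75) = -89.28125, h(5.25) = -137.84375, h(5.75) = -199.65625, h(6.75) = -369.03125, h(7) = -422.
On each subinterval the trapezoid contributes (Δs_i/2)·[h(s_{i-1}) + h(s_i)].
Sum = -585.4921875.

-585.4921875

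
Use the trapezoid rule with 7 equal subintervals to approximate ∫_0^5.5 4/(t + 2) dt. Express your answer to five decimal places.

5.33407

Δt = (5.5 − 0)/7 = 11/14.
f(0) = 2, f(11/14) = 56/39, f(11/7) = 1.12, f(33/14) = 56/61, f(22/7) = 7/9, f(55/14) = 56/83, f(33/7) = 28/47, f(5.5) = 8/15.
T_7 = (Δt/2)·[f(t_0) + 2f(t_1) + ... + 2f(t_{6}) + f(t_7)].
Sum ≈ 5.33407.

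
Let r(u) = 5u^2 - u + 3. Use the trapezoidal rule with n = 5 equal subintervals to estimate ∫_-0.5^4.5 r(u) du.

161.25

Δu = (4.5 − (-0.5))/5 = 1.
r(-0.5) = 4.75, r(0.5) = 3.75, r(1.5) = 12.75, r(2.5) = 31.75, r(3.5) = 60.75, r(4.5) = 99.75.
T_5 = (Δu/2)·[r(u_0) + 2r(u_1) + ... + 2r(u_{4}) + r(u_5)].
Sum = 161.25.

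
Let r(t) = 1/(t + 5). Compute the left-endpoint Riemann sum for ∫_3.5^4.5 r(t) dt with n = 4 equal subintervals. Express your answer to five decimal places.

0.11279

Δt = (4.5 − 3.5)/4 = 0.25.
Left endpoints: 3.5, 3.75, 4, 4.25.
r(3.5) = 2/17, r(3.75) = 4/35, r(4) = 1/9, r(4.25) = 4/37.
Sum = Δt · [r(3.5) + r(3.75) + r(4) + r(4.25)].
Sum ≈ 0.11279.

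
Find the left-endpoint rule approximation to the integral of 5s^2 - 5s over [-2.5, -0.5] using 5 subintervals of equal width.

49.1

Δs = (-0.5 − (-2.5))/5 = 0.4.
Left endpoints: -2.5, -2.1, -1.7, -1.3, -0.9.
f(-2.5) = 43.75, f(-2.1) = 32.55, f(-1.7) = 22.95, f(-1.3) = 14.95, f(-0.9) = 8.55.
Sum = Δs · [f(-2.5) + f(-2.1) + f(-1.7) + f(-1.3) + f(-0.9)].
Sum = 49.1.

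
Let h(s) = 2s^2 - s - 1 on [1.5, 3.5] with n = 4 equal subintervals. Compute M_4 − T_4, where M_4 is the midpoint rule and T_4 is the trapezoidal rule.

M_4 = 19.25.
T_4 = 19.5.
M_4 − T_4 = -0.25.

-0.25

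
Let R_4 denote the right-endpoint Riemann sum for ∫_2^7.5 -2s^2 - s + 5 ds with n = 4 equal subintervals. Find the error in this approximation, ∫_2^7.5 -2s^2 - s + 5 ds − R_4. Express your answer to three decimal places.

79.091

Exact integral: ∫_2^7.5 f(s) ds ≈ -274.54167.
R_4 = -353.6328125.
Error ≈ -274.54167 − (-353.6328125) ≈ 79.091.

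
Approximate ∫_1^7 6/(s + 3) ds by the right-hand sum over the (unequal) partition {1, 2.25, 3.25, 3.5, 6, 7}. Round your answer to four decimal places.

4.8860

Subinterval widths: 1.25, 1, 0.25, 2.5, 1.
Right endpoints: 2.25, 3.25, 3.5, 6, 7.
f(2.25) = 8/7, f(3.25) = 0.96, f(3.5) = 12/13, f(6) = 2/3, f(7) = 0.6.
Sum = Σ Δs_i · f(s_i).
Sum ≈ 4.8860.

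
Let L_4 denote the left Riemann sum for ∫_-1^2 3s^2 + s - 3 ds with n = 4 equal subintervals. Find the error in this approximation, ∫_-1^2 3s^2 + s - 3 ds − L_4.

3.65625

Exact integral: ∫_-1^2 f(s) ds = 1.5.
L_4 = -2.15625.
Error = 1.5 − (-2.15625) = 3.65625.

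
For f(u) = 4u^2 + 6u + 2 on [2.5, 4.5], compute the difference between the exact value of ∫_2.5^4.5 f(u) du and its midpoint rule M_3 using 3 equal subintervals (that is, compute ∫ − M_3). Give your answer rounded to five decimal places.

0.29630

Exact integral: ∫_2.5^4.5 f(u) du ≈ 146.6666667.
M_3 ≈ 146.3703704.
Error ≈ 146.6666667 − 146.3703704 ≈ 0.29630.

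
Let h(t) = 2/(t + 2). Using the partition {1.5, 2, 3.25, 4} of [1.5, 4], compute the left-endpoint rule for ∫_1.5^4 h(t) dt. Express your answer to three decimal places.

1.196

Subinterval widths: 0.5, 1.25, 0.75.
Left endpoints: 1.5, 2, 3.25.
h(1.5) = 4/7, h(2) = 0.5, h(3.25) = 8/21.
Sum = Σ Δt_i · h(t_i).
Sum ≈ 1.196.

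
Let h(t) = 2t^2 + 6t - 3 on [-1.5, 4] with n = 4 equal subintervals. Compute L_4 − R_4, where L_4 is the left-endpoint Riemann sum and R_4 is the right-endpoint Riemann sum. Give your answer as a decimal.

-83.1875

L_4 = 31.5390625.
R_4 = 114.7265625.
L_4 − R_4 = -83.1875.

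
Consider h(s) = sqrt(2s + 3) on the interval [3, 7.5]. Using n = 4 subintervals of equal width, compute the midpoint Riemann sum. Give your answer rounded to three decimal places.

Δs = (7.5 − 3)/4 = 1.125.
Midpoints: 3.5625, 4.6875, 5.8125, 6.9375.
h(3.5625) ≈ 3.182, h(4.6875) ≈ 3.518, h(5.8125) ≈ 3.824, h(6.9375) ≈ 4.108.
Sum = Δs · [h(3.5625) + h(4.6875) + h(5.8125) + h(6.9375)].
Sum ≈ 16.461.

16.461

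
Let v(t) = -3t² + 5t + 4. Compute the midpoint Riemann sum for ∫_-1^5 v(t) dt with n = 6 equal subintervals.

-40.5

Δt = (5 − (-1))/6 = 1.
Midpoints: -0.5, 0.5, 1.5, 2.5, 3.5, 4.5.
v(-0.5) = 0.75, v(0.5) = 5.75, v(1.5) = 4.75, v(2.5) = -2.25, v(3.5) = -15.25, v(4.5) = -34.25.
Sum = Δt · [v(-0.5) + v(0.5) + v(1.5) + ...].
Sum = -40.5.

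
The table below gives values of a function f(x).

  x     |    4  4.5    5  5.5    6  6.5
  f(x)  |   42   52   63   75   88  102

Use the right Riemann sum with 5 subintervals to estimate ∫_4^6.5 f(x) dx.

Δx = 0.5.
Sum = 0.5·[52 + 63 + 75 + 88 + 102] = 190.

190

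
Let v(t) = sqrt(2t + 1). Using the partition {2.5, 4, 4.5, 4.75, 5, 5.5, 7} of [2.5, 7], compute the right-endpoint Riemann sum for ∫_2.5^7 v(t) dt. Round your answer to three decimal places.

15.262

Subinterval widths: 1.5, 0.5, 0.25, 0.25, 0.5, 1.5.
Right endpoints: 4, 4.5, 4.75, 5, 5.5, 7.
v(4) ≈ 3.000, v(4.5) ≈ 3.162, v(4.75) ≈ 3.240, v(5) ≈ 3.317, v(5.5) ≈ 3.464, v(7) ≈ 3.873.
Sum = Σ Δt_i · v(t_i).
Sum ≈ 15.262.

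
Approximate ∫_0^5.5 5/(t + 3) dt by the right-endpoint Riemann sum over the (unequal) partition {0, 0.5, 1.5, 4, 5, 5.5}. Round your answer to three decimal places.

4.530

Subinterval widths: 0.5, 1, 2.5, 1, 0.5.
Right endpoints: 0.5, 1.5, 4, 5, 5.5.
f(0.5) = 10/7, f(1.5) = 10/9, f(4) = 5/7, f(5) = 0.625, f(5.5) = 10/17.
Sum = Σ Δt_i · f(t_i).
Sum ≈ 4.530.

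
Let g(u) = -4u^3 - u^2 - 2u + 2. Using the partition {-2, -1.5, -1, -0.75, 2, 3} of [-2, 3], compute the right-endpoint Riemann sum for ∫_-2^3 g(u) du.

Subinterval widths: 0.5, 0.5, 0.25, 2.75, 1.
Right endpoints: -1.5, -1, -0.75, 2, 3.
g(-1.5) = 16.25, g(-1) = 7, g(-0.75) = 4.625, g(2) = -38, g(3) = -121.
Sum = Σ Δu_i · g(u_i).
Sum = -212.71875.

-212.71875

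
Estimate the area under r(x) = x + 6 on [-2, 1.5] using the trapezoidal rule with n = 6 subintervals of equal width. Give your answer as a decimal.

20.125

Δx = (1.5 − (-2))/6 = 7/12.
r(-2) = 4, r(-17/12) = 55/12, r(-5/6) = 31/6, r(-0.25) = 5.75, r(1/3) = 19/3, r(11/12) = 83/12, r(1.5) = 7.5.
T_6 = (Δx/2)·[r(x_0) + 2r(x_1) + ... + 2r(x_{5}) + r(x_6)].
Sum = 20.125.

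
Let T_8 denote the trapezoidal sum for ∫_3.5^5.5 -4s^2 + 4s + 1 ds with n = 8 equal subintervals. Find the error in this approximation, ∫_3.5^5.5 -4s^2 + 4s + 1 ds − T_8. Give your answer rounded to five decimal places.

Exact integral: ∫_3.5^5.5 f(s) ds ≈ -126.6666667.
T_8 = -126.75.
Error ≈ -126.6666667 − (-126.75) ≈ 0.08333.

0.08333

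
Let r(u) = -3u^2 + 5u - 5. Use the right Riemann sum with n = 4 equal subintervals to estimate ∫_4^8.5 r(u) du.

-517.11328125

Δu = (8.5 − 4)/4 = 1.125.
Right endpoints: 5.125, 6.25, 7.375, 8.5.
r(5.125) = -58.171875, r(6.25) = -90.9375, r(7.375) = -131.296875, r(8.5) = -179.25.
Sum = Δu · [r(5.125) + r(6.25) + r(7.375) + r(8.5)].
Sum = -517.11328125.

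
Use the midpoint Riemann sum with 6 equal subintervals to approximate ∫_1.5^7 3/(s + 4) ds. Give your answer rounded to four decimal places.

Δs = (7 − 1.5)/6 = 11/12.
Midpoints: 47/24, 2.875, 91/24, 113/24, 5.625, 157/24.
f(47/24) = 72/143, f(2.875) = 24/55, f(91/24) = 72/187, f(113/24) = 72/209, f(5.625) = 24/77, f(157/24) = 72/253.
Sum = Δs · [f(47/24) + f(2.875) + f(91/24) + ...].
Sum ≈ 2.0769.

2.0769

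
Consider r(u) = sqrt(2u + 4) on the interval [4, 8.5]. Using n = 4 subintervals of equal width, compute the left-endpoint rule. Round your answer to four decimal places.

Δu = (8.5 − 4)/4 = 1.125.
Left endpoints: 4, 5.125, 6.25, 7.375.
r(4) ≈ 3.4641, r(5.125) ≈ 3.7749, r(6.25) ≈ 4.0620, r(7.375) ≈ 4.3301.
Sum = Δu · [r(4) + r(5.125) + r(6.25) + r(7.375)].
Sum ≈ 17.5851.

17.5851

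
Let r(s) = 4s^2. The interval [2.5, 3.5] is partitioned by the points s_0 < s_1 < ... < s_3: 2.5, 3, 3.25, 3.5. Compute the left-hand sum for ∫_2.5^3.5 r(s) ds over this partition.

Subinterval widths: 0.5, 0.25, 0.25.
Left endpoints: 2.5, 3, 3.25.
r(2.5) = 25, r(3) = 36, r(3.25) = 42.25.
Sum = Σ Δs_i · r(s_i).
Sum = 32.0625.

32.0625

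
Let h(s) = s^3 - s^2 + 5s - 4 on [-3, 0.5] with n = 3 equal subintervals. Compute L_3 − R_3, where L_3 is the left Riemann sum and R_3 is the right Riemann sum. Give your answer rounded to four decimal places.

-62.2708

L_3 ≈ -100.057870.
R_3 ≈ -37.787037.
L_3 − R_3 ≈ -62.2708.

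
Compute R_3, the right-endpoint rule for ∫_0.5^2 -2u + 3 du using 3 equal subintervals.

0

Δu = (2 − 0.5)/3 = 0.5.
Right endpoints: 1, 1.5, 2.
f(1) = 1, f(1.5) = 0, f(2) = -1.
Sum = Δu · [f(1) + f(1.5) + f(2)].
Sum = 0.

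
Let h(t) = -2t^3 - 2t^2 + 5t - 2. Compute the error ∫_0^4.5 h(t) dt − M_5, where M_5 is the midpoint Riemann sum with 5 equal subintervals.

-4.708125

Exact integral: ∫_0^4.5 h(t) dt = -224.15625.
M_5 = -219.448125.
Error = -224.15625 − (-219.448125) = -4.708125.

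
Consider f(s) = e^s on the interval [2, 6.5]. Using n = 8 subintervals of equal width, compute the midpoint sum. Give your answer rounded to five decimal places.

Δs = (6.5 − 2)/8 = 0.5625.
Midpoints: 2.28125, 2.84375, 3.40625, 3.96875, 4.53125, 5.09375, 5.65625, 6.21875.
f(2.28125) ≈ 9.78891, f(2.84375) ≈ 17.18007, f(3.40625) ≈ 30.15196, f(3.96875) ≈ 52.91834, f(4.53125) ≈ 92.87458, f(5.09375) ≈ 162.99997, f(5.65625) ≈ 286.07385, f(6.21875) ≈ 502.07525.
Sum = Δs · [f(2.28125) + f(2.84375) + f(3.40625) + ...].
Sum ≈ 649.16040.

649.16040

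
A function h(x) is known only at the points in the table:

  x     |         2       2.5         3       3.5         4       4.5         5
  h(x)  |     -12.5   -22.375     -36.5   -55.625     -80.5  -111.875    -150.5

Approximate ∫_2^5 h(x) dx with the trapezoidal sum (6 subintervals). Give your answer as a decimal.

Δx = 0.5.
T_6 = (0.5/2)·[(-12.5) + 2·(-22.375) + 2·(-36.5) + 2·(-55.625) + 2·(-80.5) + 2·(-111.875) + (-150.5)] = -194.1875.

-194.1875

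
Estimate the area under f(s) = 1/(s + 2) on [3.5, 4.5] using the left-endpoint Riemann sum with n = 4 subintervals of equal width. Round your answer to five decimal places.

0.17060

Δs = (4.5 − 3.5)/4 = 0.25.
Left endpoints: 3.5, 3.75, 4, 4.25.
f(3.5) = 2/11, f(3.75) = 4/23, f(4) = 1/6, f(4.25) = 0.16.
Sum = Δs · [f(3.5) + f(3.75) + f(4) + f(4.25)].
Sum ≈ 0.17060.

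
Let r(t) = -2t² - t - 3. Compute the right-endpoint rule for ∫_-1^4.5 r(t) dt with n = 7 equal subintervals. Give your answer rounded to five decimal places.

Δt = (4.5 − (-1))/7 = 11/14.
Right endpoints: -3/14, 4/7, 19/14, 15/7, 41/14, 26/7, 4.5.
r(-3/14) = -141/49, r(4/7) = -207/49, r(19/14) = -394/49, r(15/7) = -702/49, r(41/14) = -1131/49, r(26/7) = -1681/49, r(4.5) = -48.
Sum = Δt · [r(-3/14) + r(4/7) + r(19/14) + ...].
Sum ≈ -105.95918.

-105.95918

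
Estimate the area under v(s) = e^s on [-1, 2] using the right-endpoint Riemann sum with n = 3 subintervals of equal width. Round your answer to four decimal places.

Δs = (2 − (-1))/3 = 1.
Right endpoints: 0, 1, 2.
v(0) ≈ 1.0000, v(1) ≈ 2.7183, v(2) ≈ 7.3891.
Sum = Δs · [v(0) + v(1) + v(2)].
Sum ≈ 11.1073.

11.1073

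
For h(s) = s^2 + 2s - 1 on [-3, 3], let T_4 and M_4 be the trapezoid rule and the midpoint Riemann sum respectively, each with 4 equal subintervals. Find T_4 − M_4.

T_4 = 14.25.
M_4 = 10.875.
T_4 − M_4 = 3.375.

3.375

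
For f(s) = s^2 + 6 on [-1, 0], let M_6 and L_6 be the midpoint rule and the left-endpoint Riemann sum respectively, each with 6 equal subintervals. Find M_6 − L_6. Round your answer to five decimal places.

-0.09028

M_6 ≈ 6.3310185.
L_6 ≈ 6.4212963.
M_6 − L_6 ≈ -0.09028.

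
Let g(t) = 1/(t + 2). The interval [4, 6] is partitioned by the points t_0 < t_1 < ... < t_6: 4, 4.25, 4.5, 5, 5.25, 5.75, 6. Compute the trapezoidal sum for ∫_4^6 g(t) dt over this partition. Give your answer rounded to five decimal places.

0.28783

Subinterval widths: 0.25, 0.25, 0.5, 0.25, 0.5, 0.25.
g(4) = 1/6, g(4.25) = 0.16, g(4.5) = 2/13, g(5) = 1/7, g(5.25) = 4/29, g(5.75) = 4/31, g(6) = 0.125.
On each subinterval the trapezoid contributes (Δt_i/2)·[g(t_{i-1}) + g(t_i)].
Sum ≈ 0.28783.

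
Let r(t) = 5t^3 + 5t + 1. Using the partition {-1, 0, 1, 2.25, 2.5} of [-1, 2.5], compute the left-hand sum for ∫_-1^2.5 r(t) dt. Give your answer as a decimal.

23.05078125

Subinterval widths: 1, 1, 1.25, 0.25.
Left endpoints: -1, 0, 1, 2.25.
r(-1) = -9, r(0) = 1, r(1) = 11, r(2.25) = 69.203125.
Sum = Σ Δt_i · r(t_i).
Sum = 23.05078125.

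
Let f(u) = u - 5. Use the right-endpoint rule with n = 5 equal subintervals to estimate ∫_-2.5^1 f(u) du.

-18.9

Δu = (1 − (-2.5))/5 = 0.7.
Right endpoints: -1.8, -1.1, -0.4, 0.3, 1.
f(-1.8) = -6.8, f(-1.1) = -6.1, f(-0.4) = -5.4, f(0.3) = -4.7, f(1) = -4.
Sum = Δu · [f(-1.8) + f(-1.1) + f(-0.4) + f(0.3) + f(1)].
Sum = -18.9.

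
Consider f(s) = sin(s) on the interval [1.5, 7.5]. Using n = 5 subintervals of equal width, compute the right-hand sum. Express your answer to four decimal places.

-0.2777

Δs = (7.5 − 1.5)/5 = 1.2.
Right endpoints: 2.7, 3.9, 5.1, 6.3, 7.5.
f(2.7) ≈ 0.4274, f(3.9) ≈ -0.6878, f(5.1) ≈ -0.9258, f(6.3) ≈ 0.0168, f(7.5) ≈ 0.9380.
Sum = Δs · [f(2.7) + f(3.9) + f(5.1) + f(6.3) + f(7.5)].
Sum ≈ -0.2777.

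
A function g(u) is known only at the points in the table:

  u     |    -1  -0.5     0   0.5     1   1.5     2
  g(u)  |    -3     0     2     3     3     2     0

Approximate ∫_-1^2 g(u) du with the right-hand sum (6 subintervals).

5

Δu = 0.5.
Sum = 0.5·[0 + 2 + 3 + 3 + 2 + 0] = 5.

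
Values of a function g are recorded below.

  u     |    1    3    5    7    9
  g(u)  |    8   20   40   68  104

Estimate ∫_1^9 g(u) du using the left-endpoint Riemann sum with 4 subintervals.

Δu = 2.
Sum = 2·[8 + 20 + 40 + 68] = 272.

272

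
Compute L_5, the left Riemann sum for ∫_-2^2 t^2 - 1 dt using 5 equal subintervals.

Δt = (2 − (-2))/5 = 0.8.
Left endpoints: -2, -1.2, -0.4, 0.4, 1.2.
f(-2) = 3, f(-1.2) = 0.44, f(-0.4) = -0.84, f(0.4) = -0.84, f(1.2) = 0.44.
Sum = Δt · [f(-2) + f(-1.2) + f(-0.4) + f(0.4) + f(1.2)].
Sum = 1.76.

1.76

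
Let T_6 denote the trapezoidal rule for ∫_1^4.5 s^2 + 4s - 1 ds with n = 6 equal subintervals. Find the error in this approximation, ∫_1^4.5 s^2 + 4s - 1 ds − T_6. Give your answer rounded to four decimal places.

-0.1985

Exact integral: ∫_1^4.5 f(s) ds ≈ 65.041667.
T_6 ≈ 65.240162.
Error ≈ 65.041667 − 65.240162 ≈ -0.1985.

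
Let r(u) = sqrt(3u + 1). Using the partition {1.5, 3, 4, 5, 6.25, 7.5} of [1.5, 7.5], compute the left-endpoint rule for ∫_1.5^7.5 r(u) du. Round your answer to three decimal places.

20.841

Subinterval widths: 1.5, 1, 1, 1.25, 1.25.
Left endpoints: 1.5, 3, 4, 5, 6.25.
r(1.5) ≈ 2.345, r(3) ≈ 3.162, r(4) ≈ 3.606, r(5) ≈ 4.000, r(6.25) ≈ 4.444.
Sum = Σ Δu_i · r(u_i).
Sum ≈ 20.841.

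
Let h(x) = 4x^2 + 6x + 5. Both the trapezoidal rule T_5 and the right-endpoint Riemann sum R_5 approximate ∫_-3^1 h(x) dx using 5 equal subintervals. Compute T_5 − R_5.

3.2

T_5 = 35.04.
R_5 = 31.84.
T_5 − R_5 = 3.2.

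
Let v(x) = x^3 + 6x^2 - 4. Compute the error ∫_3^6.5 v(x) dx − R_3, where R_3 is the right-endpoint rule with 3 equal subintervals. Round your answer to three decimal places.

Exact integral: ∫_3^6.5 v(x) dx = 907.265625.
R_3 ≈ 1184.16667.
Error ≈ 907.265625 − 1184.16667 ≈ -276.901.

-276.901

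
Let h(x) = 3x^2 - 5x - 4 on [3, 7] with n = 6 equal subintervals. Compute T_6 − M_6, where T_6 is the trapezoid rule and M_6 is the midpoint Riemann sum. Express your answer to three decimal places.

1.333

T_6 ≈ 200.88889.
M_6 ≈ 199.55556.
T_6 − M_6 ≈ 1.333.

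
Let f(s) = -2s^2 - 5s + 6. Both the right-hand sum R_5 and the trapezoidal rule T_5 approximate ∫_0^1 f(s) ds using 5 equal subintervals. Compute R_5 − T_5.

-0.7

R_5 = 2.12.
T_5 = 2.82.
R_5 − T_5 = -0.7.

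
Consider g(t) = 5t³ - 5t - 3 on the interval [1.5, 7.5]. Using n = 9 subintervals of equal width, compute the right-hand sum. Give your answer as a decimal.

Δt = (7.5 − 1.5)/9 = 2/3.
Right endpoints: 13/6, 17/6, 3.5, 25/6, 29/6, 5.5, 37/6, 41/6, 7.5.
g(13/6) = 7997/216, g(17/6) = 20857/216, g(3.5) = 193.875, g(25/6) = 72977/216, g(29/6) = 116077/216, g(5.5) = 801.375, g(37/6) = 245957/216, g(41/6) = 336577/216, g(7.5) = 2068.875.
Sum = Δt · [g(13/6) + g(17/6) + g(3.5) + ...].
Sum = 4513.25.

4513.25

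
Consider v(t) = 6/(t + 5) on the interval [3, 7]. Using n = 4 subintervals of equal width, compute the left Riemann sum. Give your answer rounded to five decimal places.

Δt = (7 − 3)/4 = 1.
Left endpoints: 3, 4, 5, 6.
v(3) = 0.75, v(4) = 2/3, v(5) = 0.6, v(6) = 6/11.
Sum = Δt · [v(3) + v(4) + v(5) + v(6)].
Sum ≈ 2.56212.

2.56212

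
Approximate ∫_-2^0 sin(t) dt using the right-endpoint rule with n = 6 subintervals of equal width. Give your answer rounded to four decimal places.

Δt = (0 − (-2))/6 = 1/3.
Right endpoints: -5/3, -4/3, -1, -2/3, -1/3, 0.
f(-5/3) ≈ -0.9954, f(-4/3) ≈ -0.9719, f(-1) ≈ -0.8415, f(-2/3) ≈ -0.6184, f(-1/3) ≈ -0.3272, f(0) ≈ 0.0000.
Sum = Δt · [f(-5/3) + f(-4/3) + f(-1) + ...].
Sum ≈ -1.2515.

-1.2515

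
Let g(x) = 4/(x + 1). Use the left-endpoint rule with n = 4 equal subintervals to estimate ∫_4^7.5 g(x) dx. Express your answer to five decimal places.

2.27328

Δx = (7.5 − 4)/4 = 0.875.
Left endpoints: 4, 4.875, 5.75, 6.625.
g(4) = 0.8, g(4.875) = 32/47, g(5.75) = 16/27, g(6.625) = 32/61.
Sum = Δx · [g(4) + g(4.875) + g(5.75) + g(6.625)].
Sum ≈ 2.27328.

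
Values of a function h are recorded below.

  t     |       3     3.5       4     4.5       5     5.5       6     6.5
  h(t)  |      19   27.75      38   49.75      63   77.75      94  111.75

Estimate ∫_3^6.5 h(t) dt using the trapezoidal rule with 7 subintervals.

207.8125

Δt = 0.5.
T_7 = (0.5/2)·[19 + 2·27.75 + 2·38 + 2·49.75 + 2·63 + 2·77.75 + 2·94 + 111.75] = 207.8125.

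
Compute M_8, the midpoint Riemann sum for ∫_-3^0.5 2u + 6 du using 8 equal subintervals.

12.25

Δu = (0.5 − (-3))/8 = 0.4375.
Midpoints: -2.78125, -2.34375, -1.90625, -1.46875, -1.03125, -0.59375, -0.15625, 0.28125.
f(-2.78125) = 0.4375, f(-2.34375) = 1.3125, f(-1.90625) = 2.1875, f(-1.46875) = 3.0625, f(-1.03125) = 3.9375, f(-0.59375) = 4.8125, f(-0.15625) = 5.6875, f(0.28125) = 6.5625.
Sum = Δu · [f(-2.78125) + f(-2.34375) + f(-1.90625) + ...].
Sum = 12.25.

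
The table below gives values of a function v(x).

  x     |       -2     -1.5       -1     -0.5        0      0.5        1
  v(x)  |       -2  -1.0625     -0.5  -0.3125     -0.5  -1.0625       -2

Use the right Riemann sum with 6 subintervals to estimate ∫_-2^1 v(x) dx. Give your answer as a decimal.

-2.71875

Δx = 0.5.
Sum = 0.5·[(-1.0625) + (-0.5) + (-0.3125) + (-0.5) + (-1.0625) + (-2)] = -2.71875.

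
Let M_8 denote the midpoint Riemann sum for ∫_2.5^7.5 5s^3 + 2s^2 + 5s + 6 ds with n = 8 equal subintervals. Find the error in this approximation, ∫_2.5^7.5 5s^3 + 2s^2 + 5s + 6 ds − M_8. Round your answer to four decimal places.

12.5326

Exact integral: ∫_2.5^7.5 f(s) ds ≈ 4332.083333.
M_8 = 4319.55078125.
Error ≈ 4332.083333 − 4319.55078125 ≈ 12.5326.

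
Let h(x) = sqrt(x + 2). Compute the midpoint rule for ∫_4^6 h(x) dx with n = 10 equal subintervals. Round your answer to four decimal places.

Δx = (6 − 4)/10 = 0.2.
Midpoints: 4.1, 4.3, 4.5, 4.7, 4.9, 5.1, 5.3, 5.5, 5.7, 5.9.
h(4.1) ≈ 2.4698, h(4.3) ≈ 2.5100, h(4.5) ≈ 2.5495, h(4.7) ≈ 2.5884, h(4.9) ≈ 2.6268, h(5.1) ≈ 2.6646, h(5.3) ≈ 2.7019, h(5.5) ≈ 2.7386, h(5.7) ≈ 2.7749, h(5.9) ≈ 2.8107.
Sum = Δx · [h(4.1) + h(4.3) + h(4.5) + ...].
Sum ≈ 5.2870.

5.2870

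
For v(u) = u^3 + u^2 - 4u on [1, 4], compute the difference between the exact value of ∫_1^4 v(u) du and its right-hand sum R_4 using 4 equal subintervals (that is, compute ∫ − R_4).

-27.140625

Exact integral: ∫_1^4 v(u) du = 54.75.
R_4 = 81.890625.
Error = 54.75 − 81.890625 = -27.140625.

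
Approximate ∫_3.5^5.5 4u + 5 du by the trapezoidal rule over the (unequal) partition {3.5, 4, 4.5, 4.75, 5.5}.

Subinterval widths: 0.5, 0.5, 0.25, 0.75.
f(3.5) = 19, f(4) = 21, f(4.5) = 23, f(4.75) = 24, f(5.5) = 27.
On each subinterval the trapezoid contributes (Δu_i/2)·[f(u_{i-1}) + f(u_i)].
Sum = 46.

46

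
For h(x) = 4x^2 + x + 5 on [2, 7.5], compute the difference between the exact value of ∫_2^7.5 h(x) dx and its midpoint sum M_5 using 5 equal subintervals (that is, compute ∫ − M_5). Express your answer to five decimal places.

Exact integral: ∫_2^7.5 h(x) dx ≈ 605.4583333.
M_5 = 603.24.
Error ≈ 605.4583333 − 603.24 ≈ 2.21833.

2.21833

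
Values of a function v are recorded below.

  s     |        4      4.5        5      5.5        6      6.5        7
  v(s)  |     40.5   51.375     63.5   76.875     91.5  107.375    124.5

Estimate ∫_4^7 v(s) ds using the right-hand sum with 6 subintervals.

257.5625

Δs = 0.5.
Sum = 0.5·[51.375 + 63.5 + 76.875 + 91.5 + 107.375 + 124.5] = 257.5625.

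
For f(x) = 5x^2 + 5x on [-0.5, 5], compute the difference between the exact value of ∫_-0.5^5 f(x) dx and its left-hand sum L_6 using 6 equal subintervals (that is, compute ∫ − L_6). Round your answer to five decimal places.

Exact integral: ∫_-0.5^5 f(x) dx ≈ 270.4166667.
L_6 ≈ 204.9450231.
Error ≈ 270.4166667 − 204.9450231 ≈ 65.47164.

65.47164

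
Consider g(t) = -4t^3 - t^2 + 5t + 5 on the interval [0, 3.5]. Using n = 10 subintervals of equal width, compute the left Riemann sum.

-88.7075

Δt = (3.5 − 0)/10 = 0.35.
Left endpoints: 0, 0.35, 0.7, 1.05, 1.4, 1.75, 2.1, 2.45, 2.8, 3.15.
g(0) = 5, g(0.35) = 6.456, g(0.7) = 6.638, g(1.05) = 4.517, g(1.4) = -0.936, g(1.75) = -10.75, g(2.1) = -25.954, g(2.45) = -47.577, g(2.8) = -76.648, g(3.15) = -114.196.
Sum = Δt · [g(0) + g(0.35) + g(0.7) + ...].
Sum = -88.7075.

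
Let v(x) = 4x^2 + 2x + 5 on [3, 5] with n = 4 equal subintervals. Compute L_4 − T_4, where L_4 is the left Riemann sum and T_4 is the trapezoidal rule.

-17

L_4 = 140.
T_4 = 157.
L_4 − T_4 = -17.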